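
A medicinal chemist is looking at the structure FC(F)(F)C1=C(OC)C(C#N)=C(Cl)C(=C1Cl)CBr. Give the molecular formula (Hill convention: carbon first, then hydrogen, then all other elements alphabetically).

Walk through each heavy atom and fill implicit hydrogens from standard valence (C 4, N 3, O 2, S 2, halogen 1):
  atom 1: F (halogen, monovalent) → 0 H
  atom 2: C, bond orders sum to 4 (valence 4) → 0 H
  atom 3: F (halogen, monovalent) → 0 H
  atom 4: F (halogen, monovalent) → 0 H
  atom 5: C, bond orders sum to 4 (valence 4) → 0 H
  atom 6: C, bond orders sum to 4 (valence 4) → 0 H
  atom 7: O, bond orders sum to 2 (valence 2) → 0 H
  atom 8: C, bond orders sum to 1 (valence 4) → 3 H
  atom 9: C, bond orders sum to 4 (valence 4) → 0 H
  atom 10: C, bond orders sum to 4 (valence 4) → 0 H
  atom 11: N, bond orders sum to 3 (valence 3) → 0 H
  atom 12: C, bond orders sum to 4 (valence 4) → 0 H
  atom 13: Cl (halogen, monovalent) → 0 H
  atom 14: C, bond orders sum to 4 (valence 4) → 0 H
  atom 15: C, bond orders sum to 4 (valence 4) → 0 H
  atom 16: Cl (halogen, monovalent) → 0 H
  atom 17: C, bond orders sum to 2 (valence 4) → 2 H
  atom 18: Br (halogen, monovalent) → 0 H
Totals → C:10, H:5, Br:1, Cl:2, F:3, N:1, O:1.
In Hill order: C10H5BrCl2F3NO.

C10H5BrCl2F3NO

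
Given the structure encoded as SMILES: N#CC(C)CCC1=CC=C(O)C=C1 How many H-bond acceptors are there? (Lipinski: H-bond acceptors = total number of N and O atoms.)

2

N atoms: 1; O atoms: 1.
Lipinski HBA = 1 + 1 = 2.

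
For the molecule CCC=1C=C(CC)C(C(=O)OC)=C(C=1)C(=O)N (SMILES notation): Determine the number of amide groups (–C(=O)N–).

The amide motif appears at heavy-atom position 15 in the SMILES.
Other groups present: 1 ester.
Amide count: 1.

1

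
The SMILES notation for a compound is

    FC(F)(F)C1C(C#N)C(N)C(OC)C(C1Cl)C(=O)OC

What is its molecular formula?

Walk through each heavy atom and fill implicit hydrogens from standard valence (C 4, N 3, O 2, S 2, halogen 1):
  atom 1: F (halogen, monovalent) → 0 H
  atom 2: C, bond orders sum to 4 (valence 4) → 0 H
  atom 3: F (halogen, monovalent) → 0 H
  atom 4: F (halogen, monovalent) → 0 H
  atom 5: C, bond orders sum to 3 (valence 4) → 1 H
  atom 6: C, bond orders sum to 3 (valence 4) → 1 H
  atom 7: C, bond orders sum to 4 (valence 4) → 0 H
  atom 8: N, bond orders sum to 3 (valence 3) → 0 H
  atom 9: C, bond orders sum to 3 (valence 4) → 1 H
  atom 10: N, bond orders sum to 1 (valence 3) → 2 H
  atom 11: C, bond orders sum to 3 (valence 4) → 1 H
  atom 12: O, bond orders sum to 2 (valence 2) → 0 H
  atom 13: C, bond orders sum to 1 (valence 4) → 3 H
  atom 14: C, bond orders sum to 3 (valence 4) → 1 H
  atom 15: C, bond orders sum to 3 (valence 4) → 1 H
  atom 16: Cl (halogen, monovalent) → 0 H
  atom 17: C, bond orders sum to 4 (valence 4) → 0 H
  atom 18: O, bond orders sum to 2 (valence 2) → 0 H
  atom 19: O, bond orders sum to 2 (valence 2) → 0 H
  atom 20: C, bond orders sum to 1 (valence 4) → 3 H
Totals → C:11, H:14, Cl:1, F:3, N:2, O:3.

C11H14ClF3N2O3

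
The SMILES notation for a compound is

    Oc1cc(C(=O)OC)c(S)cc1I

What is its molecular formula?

Walk through each heavy atom and fill implicit hydrogens from standard valence (C 4, N 3, O 2, S 2, halogen 1); for lowercase aromatic atoms, an aromatic c carries 1 H when it has two neighbours and 0 H with three, and aromatic n carries 0 H:
  atom 1: O, bond orders sum to 1 (valence 2) → 1 H
  atom 2: aromatic c, 3 neighbours → 0 H
  atom 3: aromatic c, 2 neighbours → 1 H
  atom 4: aromatic c, 3 neighbours → 0 H
  atom 5: C, bond orders sum to 4 (valence 4) → 0 H
  atom 6: O, bond orders sum to 2 (valence 2) → 0 H
  atom 7: O, bond orders sum to 2 (valence 2) → 0 H
  atom 8: C, bond orders sum to 1 (valence 4) → 3 H
  atom 9: aromatic c, 3 neighbours → 0 H
  atom 10: S, bond orders sum to 1 (valence 2) → 1 H
  atom 11: aromatic c, 2 neighbours → 1 H
  atom 12: aromatic c, 3 neighbours → 0 H
  atom 13: I (halogen, monovalent) → 0 H
Totals → C:8, H:7, I:1, O:3, S:1.
In Hill order: C8H7IO3S.

C8H7IO3S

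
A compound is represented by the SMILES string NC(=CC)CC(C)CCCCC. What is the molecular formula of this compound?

Walk through each heavy atom and fill implicit hydrogens from standard valence (C 4, N 3, O 2, S 2, halogen 1):
  atom 1: N, bond orders sum to 1 (valence 3) → 2 H
  atom 2: C, bond orders sum to 4 (valence 4) → 0 H
  atom 3: C, bond orders sum to 3 (valence 4) → 1 H
  atom 4: C, bond orders sum to 1 (valence 4) → 3 H
  atom 5: C, bond orders sum to 2 (valence 4) → 2 H
  atom 6: C, bond orders sum to 3 (valence 4) → 1 H
  atom 7: C, bond orders sum to 1 (valence 4) → 3 H
  atom 8: C, bond orders sum to 2 (valence 4) → 2 H
  atom 9: C, bond orders sum to 2 (valence 4) → 2 H
  atom 10: C, bond orders sum to 2 (valence 4) → 2 H
  atom 11: C, bond orders sum to 2 (valence 4) → 2 H
  atom 12: C, bond orders sum to 1 (valence 4) → 3 H
Totals → C:11, H:23, N:1.

C11H23N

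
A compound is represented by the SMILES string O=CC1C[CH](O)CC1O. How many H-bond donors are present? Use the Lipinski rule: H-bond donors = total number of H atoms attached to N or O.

2

Donors: find every N or O and count the H atoms it carries.
  atom 1 (O): bond orders sum to 2 → 0 H
  atom 6 (O): bond orders sum to 1 → 1 H
  atom 9 (O): bond orders sum to 1 → 1 H
Lipinski HBD = 2.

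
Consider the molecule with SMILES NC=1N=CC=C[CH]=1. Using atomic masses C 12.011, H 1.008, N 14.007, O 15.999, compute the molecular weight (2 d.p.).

First, the molecular formula is C5H6N2 (counting implicit H from valence).
  C: 5 × 12.011 = 60.055
  H: 6 × 1.008 = 6.048
  N: 2 × 14.007 = 28.014
Sum: 5×12.011 + 6×1.008 + 2×14.007 = 94.117 → 94.12 g/mol.

94.12 g/mol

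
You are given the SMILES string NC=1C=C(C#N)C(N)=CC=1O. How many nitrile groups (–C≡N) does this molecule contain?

1

The nitrile motif appears at heavy-atom position 5 in the SMILES.
Other groups present: 1 hydroxyl, 2 primary amine.
Nitrile count: 1.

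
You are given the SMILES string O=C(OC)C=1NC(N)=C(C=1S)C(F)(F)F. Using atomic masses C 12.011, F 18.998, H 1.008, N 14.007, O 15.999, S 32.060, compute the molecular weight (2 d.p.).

First, the molecular formula is C7H7F3N2O2S (counting implicit H from valence).
  C: 7 × 12.011 = 84.077
  F: 3 × 18.998 = 56.994
  H: 7 × 1.008 = 7.056
  N: 2 × 14.007 = 28.014
  O: 2 × 15.999 = 31.998
  S: 1 × 32.060 = 32.060
Sum: 7×12.011 + 3×18.998 + 7×1.008 + 2×14.007 + 2×15.999 + 1×32.060 = 240.199 → 240.20 g/mol.

240.20 g/mol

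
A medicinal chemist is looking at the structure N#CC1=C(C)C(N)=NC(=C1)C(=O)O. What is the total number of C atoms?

8

Count every carbon token in the SMILES (each C, including those in ring-closure positions and inside branches).
Carbon count: 8.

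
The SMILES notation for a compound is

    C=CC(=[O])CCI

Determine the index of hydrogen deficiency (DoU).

2

Degree of unsaturation = (number of rings) + (number of π bonds).
Ring closures in the SMILES: 0.
π bonds: 2 double bonds (each 1 DoU) → 2 DoU from unsaturation.
Total DoU = 0 + 2 = 2.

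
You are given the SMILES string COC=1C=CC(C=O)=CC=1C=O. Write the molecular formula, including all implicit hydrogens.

Walk through each heavy atom and fill implicit hydrogens from standard valence (C 4, N 3, O 2, S 2, halogen 1):
  atom 1: C, bond orders sum to 1 (valence 4) → 3 H
  atom 2: O, bond orders sum to 2 (valence 2) → 0 H
  atom 3: C, bond orders sum to 4 (valence 4) → 0 H
  atom 4: C, bond orders sum to 3 (valence 4) → 1 H
  atom 5: C, bond orders sum to 3 (valence 4) → 1 H
  atom 6: C, bond orders sum to 4 (valence 4) → 0 H
  atom 7: C, bond orders sum to 3 (valence 4) → 1 H
  atom 8: O, bond orders sum to 2 (valence 2) → 0 H
  atom 9: C, bond orders sum to 3 (valence 4) → 1 H
  atom 10: C, bond orders sum to 4 (valence 4) → 0 H
  atom 11: C, bond orders sum to 3 (valence 4) → 1 H
  atom 12: O, bond orders sum to 2 (valence 2) → 0 H
Totals → C:9, H:8, O:3.

C9H8O3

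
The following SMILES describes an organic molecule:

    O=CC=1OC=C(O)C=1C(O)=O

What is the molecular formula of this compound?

C6H4O5

Walk through each heavy atom and fill implicit hydrogens from standard valence (C 4, N 3, O 2, S 2, halogen 1):
  atom 1: O, bond orders sum to 2 (valence 2) → 0 H
  atom 2: C, bond orders sum to 3 (valence 4) → 1 H
  atom 3: C, bond orders sum to 4 (valence 4) → 0 H
  atom 4: O, bond orders sum to 2 (valence 2) → 0 H
  atom 5: C, bond orders sum to 3 (valence 4) → 1 H
  atom 6: C, bond orders sum to 4 (valence 4) → 0 H
  atom 7: O, bond orders sum to 1 (valence 2) → 1 H
  atom 8: C, bond orders sum to 4 (valence 4) → 0 H
  atom 9: C, bond orders sum to 4 (valence 4) → 0 H
  atom 10: O, bond orders sum to 1 (valence 2) → 1 H
  atom 11: O, bond orders sum to 2 (valence 2) → 0 H
Totals → C:6, H:4, O:5.
In Hill order: C6H4O5.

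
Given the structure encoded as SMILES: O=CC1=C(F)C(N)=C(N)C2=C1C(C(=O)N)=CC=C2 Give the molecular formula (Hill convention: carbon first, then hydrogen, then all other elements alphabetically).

C12H10FN3O2

Walk through each heavy atom and fill implicit hydrogens from standard valence (C 4, N 3, O 2, S 2, halogen 1):
  atom 1: O, bond orders sum to 2 (valence 2) → 0 H
  atom 2: C, bond orders sum to 3 (valence 4) → 1 H
  atom 3: C, bond orders sum to 4 (valence 4) → 0 H
  atom 4: C, bond orders sum to 4 (valence 4) → 0 H
  atom 5: F (halogen, monovalent) → 0 H
  atom 6: C, bond orders sum to 4 (valence 4) → 0 H
  atom 7: N, bond orders sum to 1 (valence 3) → 2 H
  atom 8: C, bond orders sum to 4 (valence 4) → 0 H
  atom 9: N, bond orders sum to 1 (valence 3) → 2 H
  atom 10: C, bond orders sum to 4 (valence 4) → 0 H
  atom 11: C, bond orders sum to 4 (valence 4) → 0 H
  atom 12: C, bond orders sum to 4 (valence 4) → 0 H
  atom 13: C, bond orders sum to 4 (valence 4) → 0 H
  atom 14: O, bond orders sum to 2 (valence 2) → 0 H
  atom 15: N, bond orders sum to 1 (valence 3) → 2 H
  atom 16: C, bond orders sum to 3 (valence 4) → 1 H
  atom 17: C, bond orders sum to 3 (valence 4) → 1 H
  atom 18: C, bond orders sum to 3 (valence 4) → 1 H
Totals → C:12, H:10, F:1, N:3, O:2.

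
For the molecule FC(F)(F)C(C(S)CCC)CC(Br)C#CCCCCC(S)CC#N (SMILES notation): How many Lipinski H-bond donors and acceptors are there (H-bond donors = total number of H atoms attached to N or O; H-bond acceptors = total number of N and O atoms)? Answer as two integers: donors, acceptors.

Donors: find every N or O and count the H atoms it carries.
  atom 24 (N): bond orders sum to 3 → 0 H
Lipinski HBD = 0.
Acceptors: N atoms = 1, O atoms = 0 → HBA = 1.

0, 1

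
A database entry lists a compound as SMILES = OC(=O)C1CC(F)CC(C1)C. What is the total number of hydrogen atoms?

Walk through each heavy atom and fill implicit hydrogens from standard valence (C 4, N 3, O 2, S 2, halogen 1):
  atom 1: O, bond orders sum to 1 (valence 2) → 1 H
  atom 2: C, bond orders sum to 4 (valence 4) → 0 H
  atom 3: O, bond orders sum to 2 (valence 2) → 0 H
  atom 4: C, bond orders sum to 3 (valence 4) → 1 H
  atom 5: C, bond orders sum to 2 (valence 4) → 2 H
  atom 6: C, bond orders sum to 3 (valence 4) → 1 H
  atom 7: F (halogen, monovalent) → 0 H
  atom 8: C, bond orders sum to 2 (valence 4) → 2 H
  atom 9: C, bond orders sum to 3 (valence 4) → 1 H
  atom 10: C, bond orders sum to 2 (valence 4) → 2 H
  atom 11: C, bond orders sum to 1 (valence 4) → 3 H
Total hydrogens: 13.

13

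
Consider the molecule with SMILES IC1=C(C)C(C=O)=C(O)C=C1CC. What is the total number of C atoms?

Count every carbon token in the SMILES (each C, including those in ring-closure positions and inside branches).
Carbon count: 10.

10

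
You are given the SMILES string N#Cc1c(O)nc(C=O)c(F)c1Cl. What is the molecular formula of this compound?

C7H2ClFN2O2

Walk through each heavy atom and fill implicit hydrogens from standard valence (C 4, N 3, O 2, S 2, halogen 1); for lowercase aromatic atoms, an aromatic c carries 1 H when it has two neighbours and 0 H with three, and aromatic n carries 0 H:
  atom 1: N, bond orders sum to 3 (valence 3) → 0 H
  atom 2: C, bond orders sum to 4 (valence 4) → 0 H
  atom 3: aromatic c, 3 neighbours → 0 H
  atom 4: aromatic c, 3 neighbours → 0 H
  atom 5: O, bond orders sum to 1 (valence 2) → 1 H
  atom 6: aromatic n, 2 neighbours → 0 H
  atom 7: aromatic c, 3 neighbours → 0 H
  atom 8: C, bond orders sum to 3 (valence 4) → 1 H
  atom 9: O, bond orders sum to 2 (valence 2) → 0 H
  atom 10: aromatic c, 3 neighbours → 0 H
  atom 11: F (halogen, monovalent) → 0 H
  atom 12: aromatic c, 3 neighbours → 0 H
  atom 13: Cl (halogen, monovalent) → 0 H
Totals → C:7, H:2, Cl:1, F:1, N:2, O:2.
In Hill order: C7H2ClFN2O2.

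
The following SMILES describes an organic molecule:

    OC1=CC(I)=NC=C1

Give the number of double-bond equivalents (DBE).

4

Degree of unsaturation = (number of rings) + (number of π bonds).
Ring closures in the SMILES: 1.
π bonds: 3 double bonds (each 1 DoU) → 3 DoU from unsaturation.
Total DoU = 1 + 3 = 4.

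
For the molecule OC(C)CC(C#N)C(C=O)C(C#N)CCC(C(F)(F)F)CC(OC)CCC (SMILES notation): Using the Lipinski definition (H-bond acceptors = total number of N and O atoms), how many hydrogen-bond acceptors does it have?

N atoms: 2; O atoms: 3.
Lipinski HBA = 2 + 3 = 5.

5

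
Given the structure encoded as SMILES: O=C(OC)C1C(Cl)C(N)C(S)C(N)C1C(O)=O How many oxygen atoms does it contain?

4

Scan the SMILES for O atoms (remember two-letter symbols like Cl and Br are single atoms).
Oxygen count: 4.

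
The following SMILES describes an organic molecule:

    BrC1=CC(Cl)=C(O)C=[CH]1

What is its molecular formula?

C6H4BrClO

Walk through each heavy atom and fill implicit hydrogens from standard valence (C 4, N 3, O 2, S 2, halogen 1):
  atom 1: Br (halogen, monovalent) → 0 H
  atom 2: C, bond orders sum to 4 (valence 4) → 0 H
  atom 3: C, bond orders sum to 3 (valence 4) → 1 H
  atom 4: C, bond orders sum to 4 (valence 4) → 0 H
  atom 5: Cl (halogen, monovalent) → 0 H
  atom 6: C, bond orders sum to 4 (valence 4) → 0 H
  atom 7: O, bond orders sum to 1 (valence 2) → 1 H
  atom 8: C, bond orders sum to 3 (valence 4) → 1 H
  atom 9: C with explicit H count 1
Totals → C:6, H:4, Br:1, Cl:1, O:1.
In Hill order: C6H4BrClO.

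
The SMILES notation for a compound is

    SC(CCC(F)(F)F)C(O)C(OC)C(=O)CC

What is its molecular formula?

C10H17F3O3S

Walk through each heavy atom and fill implicit hydrogens from standard valence (C 4, N 3, O 2, S 2, halogen 1):
  atom 1: S, bond orders sum to 1 (valence 2) → 1 H
  atom 2: C, bond orders sum to 3 (valence 4) → 1 H
  atom 3: C, bond orders sum to 2 (valence 4) → 2 H
  atom 4: C, bond orders sum to 2 (valence 4) → 2 H
  atom 5: C, bond orders sum to 4 (valence 4) → 0 H
  atom 6: F (halogen, monovalent) → 0 H
  atom 7: F (halogen, monovalent) → 0 H
  atom 8: F (halogen, monovalent) → 0 H
  atom 9: C, bond orders sum to 3 (valence 4) → 1 H
  atom 10: O, bond orders sum to 1 (valence 2) → 1 H
  atom 11: C, bond orders sum to 3 (valence 4) → 1 H
  atom 12: O, bond orders sum to 2 (valence 2) → 0 H
  atom 13: C, bond orders sum to 1 (valence 4) → 3 H
  atom 14: C, bond orders sum to 4 (valence 4) → 0 H
  atom 15: O, bond orders sum to 2 (valence 2) → 0 H
  atom 16: C, bond orders sum to 2 (valence 4) → 2 H
  atom 17: C, bond orders sum to 1 (valence 4) → 3 H
Totals → C:10, H:17, F:3, O:3, S:1.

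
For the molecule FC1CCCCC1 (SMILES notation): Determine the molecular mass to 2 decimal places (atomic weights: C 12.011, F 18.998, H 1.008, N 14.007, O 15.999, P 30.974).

102.15 g/mol

First, the molecular formula is C6H11F (counting implicit H from valence).
  C: 6 × 12.011 = 72.066
  F: 1 × 18.998 = 18.998
  H: 11 × 1.008 = 11.088
Sum: 6×12.011 + 1×18.998 + 11×1.008 = 102.152 → 102.15 g/mol.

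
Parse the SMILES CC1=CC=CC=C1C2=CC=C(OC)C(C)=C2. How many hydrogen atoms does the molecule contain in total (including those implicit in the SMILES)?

Walk through each heavy atom and fill implicit hydrogens from standard valence (C 4, N 3, O 2, S 2, halogen 1):
  atom 1: C, bond orders sum to 1 (valence 4) → 3 H
  atom 2: C, bond orders sum to 4 (valence 4) → 0 H
  atom 3: C, bond orders sum to 3 (valence 4) → 1 H
  atom 4: C, bond orders sum to 3 (valence 4) → 1 H
  atom 5: C, bond orders sum to 3 (valence 4) → 1 H
  atom 6: C, bond orders sum to 3 (valence 4) → 1 H
  atom 7: C, bond orders sum to 4 (valence 4) → 0 H
  atom 8: C, bond orders sum to 4 (valence 4) → 0 H
  atom 9: C, bond orders sum to 3 (valence 4) → 1 H
  atom 10: C, bond orders sum to 3 (valence 4) → 1 H
  atom 11: C, bond orders sum to 4 (valence 4) → 0 H
  atom 12: O, bond orders sum to 2 (valence 2) → 0 H
  atom 13: C, bond orders sum to 1 (valence 4) → 3 H
  atom 14: C, bond orders sum to 4 (valence 4) → 0 H
  atom 15: C, bond orders sum to 1 (valence 4) → 3 H
  atom 16: C, bond orders sum to 3 (valence 4) → 1 H
Total hydrogens: 16.

16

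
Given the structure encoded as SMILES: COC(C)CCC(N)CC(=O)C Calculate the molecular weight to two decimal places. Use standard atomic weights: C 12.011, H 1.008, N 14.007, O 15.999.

173.26 g/mol

First, the molecular formula is C9H19NO2 (counting implicit H from valence).
  C: 9 × 12.011 = 108.099
  H: 19 × 1.008 = 19.152
  N: 1 × 14.007 = 14.007
  O: 2 × 15.999 = 31.998
Sum: 9×12.011 + 19×1.008 + 1×14.007 + 2×15.999 = 173.256 → 173.26 g/mol.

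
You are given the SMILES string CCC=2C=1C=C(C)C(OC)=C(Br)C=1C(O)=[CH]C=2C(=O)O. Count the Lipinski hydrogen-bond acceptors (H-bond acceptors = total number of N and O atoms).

4

N atoms: 0; O atoms: 4.
Lipinski HBA = 0 + 4 = 4.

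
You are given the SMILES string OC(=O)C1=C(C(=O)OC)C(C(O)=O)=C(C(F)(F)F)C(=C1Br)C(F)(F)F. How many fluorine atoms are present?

6

Scan the SMILES for F atoms (remember two-letter symbols like Cl and Br are single atoms).
Fluorine count: 6.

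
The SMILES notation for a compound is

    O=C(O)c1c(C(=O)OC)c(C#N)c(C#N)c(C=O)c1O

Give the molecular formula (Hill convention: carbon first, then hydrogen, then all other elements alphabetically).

C12H6N2O6

Walk through each heavy atom and fill implicit hydrogens from standard valence (C 4, N 3, O 2, S 2, halogen 1); for lowercase aromatic atoms, an aromatic c carries 1 H when it has two neighbours and 0 H with three, and aromatic n carries 0 H:
  atom 1: O, bond orders sum to 2 (valence 2) → 0 H
  atom 2: C, bond orders sum to 4 (valence 4) → 0 H
  atom 3: O, bond orders sum to 1 (valence 2) → 1 H
  atom 4: aromatic c, 3 neighbours → 0 H
  atom 5: aromatic c, 3 neighbours → 0 H
  atom 6: C, bond orders sum to 4 (valence 4) → 0 H
  atom 7: O, bond orders sum to 2 (valence 2) → 0 H
  atom 8: O, bond orders sum to 2 (valence 2) → 0 H
  atom 9: C, bond orders sum to 1 (valence 4) → 3 H
  atom 10: aromatic c, 3 neighbours → 0 H
  atom 11: C, bond orders sum to 4 (valence 4) → 0 H
  atom 12: N, bond orders sum to 3 (valence 3) → 0 H
  atom 13: aromatic c, 3 neighbours → 0 H
  atom 14: C, bond orders sum to 4 (valence 4) → 0 H
  atom 15: N, bond orders sum to 3 (valence 3) → 0 H
  atom 16: aromatic c, 3 neighbours → 0 H
  atom 17: C, bond orders sum to 3 (valence 4) → 1 H
  atom 18: O, bond orders sum to 2 (valence 2) → 0 H
  atom 19: aromatic c, 3 neighbours → 0 H
  atom 20: O, bond orders sum to 1 (valence 2) → 1 H
Totals → C:12, H:6, N:2, O:6.
In Hill order: C12H6N2O6.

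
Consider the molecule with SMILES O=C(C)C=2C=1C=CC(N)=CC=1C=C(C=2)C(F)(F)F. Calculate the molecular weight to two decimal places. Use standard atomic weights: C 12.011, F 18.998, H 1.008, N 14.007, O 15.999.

First, the molecular formula is C13H10F3NO (counting implicit H from valence).
  C: 13 × 12.011 = 156.143
  F: 3 × 18.998 = 56.994
  H: 10 × 1.008 = 10.080
  N: 1 × 14.007 = 14.007
  O: 1 × 15.999 = 15.999
Sum: 13×12.011 + 3×18.998 + 10×1.008 + 1×14.007 + 1×15.999 = 253.223 → 253.22 g/mol.

253.22 g/mol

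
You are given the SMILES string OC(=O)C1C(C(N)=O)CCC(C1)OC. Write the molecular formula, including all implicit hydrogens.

C9H15NO4

Walk through each heavy atom and fill implicit hydrogens from standard valence (C 4, N 3, O 2, S 2, halogen 1):
  atom 1: O, bond orders sum to 1 (valence 2) → 1 H
  atom 2: C, bond orders sum to 4 (valence 4) → 0 H
  atom 3: O, bond orders sum to 2 (valence 2) → 0 H
  atom 4: C, bond orders sum to 3 (valence 4) → 1 H
  atom 5: C, bond orders sum to 3 (valence 4) → 1 H
  atom 6: C, bond orders sum to 4 (valence 4) → 0 H
  atom 7: N, bond orders sum to 1 (valence 3) → 2 H
  atom 8: O, bond orders sum to 2 (valence 2) → 0 H
  atom 9: C, bond orders sum to 2 (valence 4) → 2 H
  atom 10: C, bond orders sum to 2 (valence 4) → 2 H
  atom 11: C, bond orders sum to 3 (valence 4) → 1 H
  atom 12: C, bond orders sum to 2 (valence 4) → 2 H
  atom 13: O, bond orders sum to 2 (valence 2) → 0 H
  atom 14: C, bond orders sum to 1 (valence 4) → 3 H
Totals → C:9, H:15, N:1, O:4.
In Hill order: C9H15NO4.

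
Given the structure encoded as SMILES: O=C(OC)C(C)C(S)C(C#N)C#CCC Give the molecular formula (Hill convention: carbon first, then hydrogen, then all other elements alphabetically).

C11H15NO2S

Walk through each heavy atom and fill implicit hydrogens from standard valence (C 4, N 3, O 2, S 2, halogen 1):
  atom 1: O, bond orders sum to 2 (valence 2) → 0 H
  atom 2: C, bond orders sum to 4 (valence 4) → 0 H
  atom 3: O, bond orders sum to 2 (valence 2) → 0 H
  atom 4: C, bond orders sum to 1 (valence 4) → 3 H
  atom 5: C, bond orders sum to 3 (valence 4) → 1 H
  atom 6: C, bond orders sum to 1 (valence 4) → 3 H
  atom 7: C, bond orders sum to 3 (valence 4) → 1 H
  atom 8: S, bond orders sum to 1 (valence 2) → 1 H
  atom 9: C, bond orders sum to 3 (valence 4) → 1 H
  atom 10: C, bond orders sum to 4 (valence 4) → 0 H
  atom 11: N, bond orders sum to 3 (valence 3) → 0 H
  atom 12: C, bond orders sum to 4 (valence 4) → 0 H
  atom 13: C, bond orders sum to 4 (valence 4) → 0 H
  atom 14: C, bond orders sum to 2 (valence 4) → 2 H
  atom 15: C, bond orders sum to 1 (valence 4) → 3 H
Totals → C:11, H:15, N:1, O:2, S:1.
In Hill order: C11H15NO2S.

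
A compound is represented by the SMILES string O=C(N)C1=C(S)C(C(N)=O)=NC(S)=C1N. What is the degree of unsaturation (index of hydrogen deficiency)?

6

Molecular formula: C7H8N4O2S2.
DoU = (2C + 2 + N − H − X) / 2, where X is the halogen count and O/S are ignored.
    = (2·7 + 2 + 4 − 8 − 0) / 2 = 12 / 2 = 6.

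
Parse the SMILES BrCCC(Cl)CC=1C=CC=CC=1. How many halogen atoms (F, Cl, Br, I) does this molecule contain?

2

Halogen atoms appear at heavy-atom positions 1, 5 (1×Br, 1×Cl).
Halogen count: 2.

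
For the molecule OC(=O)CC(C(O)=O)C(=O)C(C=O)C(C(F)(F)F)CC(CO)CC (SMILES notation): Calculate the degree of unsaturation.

4

Degree of unsaturation = (number of rings) + (number of π bonds).
Ring closures in the SMILES: 0.
π bonds: 4 double bonds (each 1 DoU) → 4 DoU from unsaturation.
Total DoU = 0 + 4 = 4.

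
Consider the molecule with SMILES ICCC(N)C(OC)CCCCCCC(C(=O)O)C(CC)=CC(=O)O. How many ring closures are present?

0

In SMILES, each pair of matching ring-closure digits denotes one ring-closing bond; the number of such bonds equals the number of independent rings.
Ring-closure bonds here: 0.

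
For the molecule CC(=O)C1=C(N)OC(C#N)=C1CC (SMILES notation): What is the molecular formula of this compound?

C9H10N2O2

Walk through each heavy atom and fill implicit hydrogens from standard valence (C 4, N 3, O 2, S 2, halogen 1):
  atom 1: C, bond orders sum to 1 (valence 4) → 3 H
  atom 2: C, bond orders sum to 4 (valence 4) → 0 H
  atom 3: O, bond orders sum to 2 (valence 2) → 0 H
  atom 4: C, bond orders sum to 4 (valence 4) → 0 H
  atom 5: C, bond orders sum to 4 (valence 4) → 0 H
  atom 6: N, bond orders sum to 1 (valence 3) → 2 H
  atom 7: O, bond orders sum to 2 (valence 2) → 0 H
  atom 8: C, bond orders sum to 4 (valence 4) → 0 H
  atom 9: C, bond orders sum to 4 (valence 4) → 0 H
  atom 10: N, bond orders sum to 3 (valence 3) → 0 H
  atom 11: C, bond orders sum to 4 (valence 4) → 0 H
  atom 12: C, bond orders sum to 2 (valence 4) → 2 H
  atom 13: C, bond orders sum to 1 (valence 4) → 3 H
Totals → C:9, H:10, N:2, O:2.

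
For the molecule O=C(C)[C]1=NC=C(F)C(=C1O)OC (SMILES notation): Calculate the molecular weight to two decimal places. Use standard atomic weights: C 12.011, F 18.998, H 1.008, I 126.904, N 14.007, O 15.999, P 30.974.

First, the molecular formula is C8H8FNO3 (counting implicit H from valence).
  C: 8 × 12.011 = 96.088
  F: 1 × 18.998 = 18.998
  H: 8 × 1.008 = 8.064
  N: 1 × 14.007 = 14.007
  O: 3 × 15.999 = 47.997
Sum: 8×12.011 + 1×18.998 + 8×1.008 + 1×14.007 + 3×15.999 = 185.154 → 185.15 g/mol.

185.15 g/mol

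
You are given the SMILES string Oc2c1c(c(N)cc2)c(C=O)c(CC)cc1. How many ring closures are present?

In SMILES, each pair of matching ring-closure digits denotes one ring-closing bond; the number of such bonds equals the number of independent rings.
Ring-closure bonds here: 2.

2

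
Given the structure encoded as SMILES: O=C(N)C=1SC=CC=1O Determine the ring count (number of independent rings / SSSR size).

1

In SMILES, each pair of matching ring-closure digits denotes one ring-closing bond; the number of such bonds equals the number of independent rings.
Ring-closure bonds here: 1.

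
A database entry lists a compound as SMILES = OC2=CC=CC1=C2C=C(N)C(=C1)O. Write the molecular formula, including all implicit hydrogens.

Walk through each heavy atom and fill implicit hydrogens from standard valence (C 4, N 3, O 2, S 2, halogen 1):
  atom 1: O, bond orders sum to 1 (valence 2) → 1 H
  atom 2: C, bond orders sum to 4 (valence 4) → 0 H
  atom 3: C, bond orders sum to 3 (valence 4) → 1 H
  atom 4: C, bond orders sum to 3 (valence 4) → 1 H
  atom 5: C, bond orders sum to 3 (valence 4) → 1 H
  atom 6: C, bond orders sum to 4 (valence 4) → 0 H
  atom 7: C, bond orders sum to 4 (valence 4) → 0 H
  atom 8: C, bond orders sum to 3 (valence 4) → 1 H
  atom 9: C, bond orders sum to 4 (valence 4) → 0 H
  atom 10: N, bond orders sum to 1 (valence 3) → 2 H
  atom 11: C, bond orders sum to 4 (valence 4) → 0 H
  atom 12: C, bond orders sum to 3 (valence 4) → 1 H
  atom 13: O, bond orders sum to 1 (valence 2) → 1 H
Totals → C:10, H:9, N:1, O:2.

C10H9NO2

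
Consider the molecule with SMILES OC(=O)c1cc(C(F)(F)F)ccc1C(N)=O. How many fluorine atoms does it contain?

Scan the SMILES for F atoms (remember two-letter symbols like Cl and Br are single atoms).
Fluorine count: 3.

3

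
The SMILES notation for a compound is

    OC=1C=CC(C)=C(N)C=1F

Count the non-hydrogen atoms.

Every atom symbol written in the SMILES (organic subset) is one heavy atom; implicit H are not written.
Heavy atoms by element → C:7, F:1, N:1, O:1.
Total: 10.

10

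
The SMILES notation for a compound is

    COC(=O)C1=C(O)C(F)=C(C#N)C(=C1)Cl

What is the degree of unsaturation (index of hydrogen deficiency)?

7

Degree of unsaturation = (number of rings) + (number of π bonds).
Ring closures in the SMILES: 1.
π bonds: 4 double bonds (each 1 DoU), 1 triple bond (each 2 DoU) → 6 DoU from unsaturation.
Total DoU = 1 + 6 = 7.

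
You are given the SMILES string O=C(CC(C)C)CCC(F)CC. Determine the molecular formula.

C10H19FO

Walk through each heavy atom and fill implicit hydrogens from standard valence (C 4, N 3, O 2, S 2, halogen 1):
  atom 1: O, bond orders sum to 2 (valence 2) → 0 H
  atom 2: C, bond orders sum to 4 (valence 4) → 0 H
  atom 3: C, bond orders sum to 2 (valence 4) → 2 H
  atom 4: C, bond orders sum to 3 (valence 4) → 1 H
  atom 5: C, bond orders sum to 1 (valence 4) → 3 H
  atom 6: C, bond orders sum to 1 (valence 4) → 3 H
  atom 7: C, bond orders sum to 2 (valence 4) → 2 H
  atom 8: C, bond orders sum to 2 (valence 4) → 2 H
  atom 9: C, bond orders sum to 3 (valence 4) → 1 H
  atom 10: F (halogen, monovalent) → 0 H
  atom 11: C, bond orders sum to 2 (valence 4) → 2 H
  atom 12: C, bond orders sum to 1 (valence 4) → 3 H
Totals → C:10, H:19, F:1, O:1.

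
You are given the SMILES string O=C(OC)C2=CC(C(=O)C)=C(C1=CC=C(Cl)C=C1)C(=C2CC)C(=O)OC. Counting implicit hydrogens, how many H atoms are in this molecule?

Walk through each heavy atom and fill implicit hydrogens from standard valence (C 4, N 3, O 2, S 2, halogen 1):
  atom 1: O, bond orders sum to 2 (valence 2) → 0 H
  atom 2: C, bond orders sum to 4 (valence 4) → 0 H
  atom 3: O, bond orders sum to 2 (valence 2) → 0 H
  atom 4: C, bond orders sum to 1 (valence 4) → 3 H
  atom 5: C, bond orders sum to 4 (valence 4) → 0 H
  atom 6: C, bond orders sum to 3 (valence 4) → 1 H
  atom 7: C, bond orders sum to 4 (valence 4) → 0 H
  atom 8: C, bond orders sum to 4 (valence 4) → 0 H
  atom 9: O, bond orders sum to 2 (valence 2) → 0 H
  atom 10: C, bond orders sum to 1 (valence 4) → 3 H
  atom 11: C, bond orders sum to 4 (valence 4) → 0 H
  atom 12: C, bond orders sum to 4 (valence 4) → 0 H
  atom 13: C, bond orders sum to 3 (valence 4) → 1 H
  atom 14: C, bond orders sum to 3 (valence 4) → 1 H
  atom 15: C, bond orders sum to 4 (valence 4) → 0 H
  atom 16: Cl (halogen, monovalent) → 0 H
  atom 17: C, bond orders sum to 3 (valence 4) → 1 H
  atom 18: C, bond orders sum to 3 (valence 4) → 1 H
  atom 19: C, bond orders sum to 4 (valence 4) → 0 H
  atom 20: C, bond orders sum to 4 (valence 4) → 0 H
  atom 21: C, bond orders sum to 2 (valence 4) → 2 H
  atom 22: C, bond orders sum to 1 (valence 4) → 3 H
  atom 23: C, bond orders sum to 4 (valence 4) → 0 H
  atom 24: O, bond orders sum to 2 (valence 2) → 0 H
  atom 25: O, bond orders sum to 2 (valence 2) → 0 H
  atom 26: C, bond orders sum to 1 (valence 4) → 3 H
Total hydrogens: 19.

19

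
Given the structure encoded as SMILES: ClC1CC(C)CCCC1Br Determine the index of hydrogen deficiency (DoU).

1

Molecular formula: C8H14BrCl.
DoU = (2C + 2 + N − H − X) / 2, where X is the halogen count and O/S are ignored.
    = (2·8 + 2 + 0 − 14 − 2) / 2 = 2 / 2 = 1.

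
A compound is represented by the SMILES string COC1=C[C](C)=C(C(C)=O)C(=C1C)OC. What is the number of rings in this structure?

In SMILES, each pair of matching ring-closure digits denotes one ring-closing bond; the number of such bonds equals the number of independent rings.
Ring-closure bonds here: 1.

1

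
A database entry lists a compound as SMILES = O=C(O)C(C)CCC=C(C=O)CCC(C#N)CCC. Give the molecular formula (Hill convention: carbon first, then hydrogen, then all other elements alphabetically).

C15H23NO3

Walk through each heavy atom and fill implicit hydrogens from standard valence (C 4, N 3, O 2, S 2, halogen 1):
  atom 1: O, bond orders sum to 2 (valence 2) → 0 H
  atom 2: C, bond orders sum to 4 (valence 4) → 0 H
  atom 3: O, bond orders sum to 1 (valence 2) → 1 H
  atom 4: C, bond orders sum to 3 (valence 4) → 1 H
  atom 5: C, bond orders sum to 1 (valence 4) → 3 H
  atom 6: C, bond orders sum to 2 (valence 4) → 2 H
  atom 7: C, bond orders sum to 2 (valence 4) → 2 H
  atom 8: C, bond orders sum to 3 (valence 4) → 1 H
  atom 9: C, bond orders sum to 4 (valence 4) → 0 H
  atom 10: C, bond orders sum to 3 (valence 4) → 1 H
  atom 11: O, bond orders sum to 2 (valence 2) → 0 H
  atom 12: C, bond orders sum to 2 (valence 4) → 2 H
  atom 13: C, bond orders sum to 2 (valence 4) → 2 H
  atom 14: C, bond orders sum to 3 (valence 4) → 1 H
  atom 15: C, bond orders sum to 4 (valence 4) → 0 H
  atom 16: N, bond orders sum to 3 (valence 3) → 0 H
  atom 17: C, bond orders sum to 2 (valence 4) → 2 H
  atom 18: C, bond orders sum to 2 (valence 4) → 2 H
  atom 19: C, bond orders sum to 1 (valence 4) → 3 H
Totals → C:15, H:23, N:1, O:3.
In Hill order: C15H23NO3.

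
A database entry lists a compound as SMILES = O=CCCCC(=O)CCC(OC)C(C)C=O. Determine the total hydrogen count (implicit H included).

Walk through each heavy atom and fill implicit hydrogens from standard valence (C 4, N 3, O 2, S 2, halogen 1):
  atom 1: O, bond orders sum to 2 (valence 2) → 0 H
  atom 2: C, bond orders sum to 3 (valence 4) → 1 H
  atom 3: C, bond orders sum to 2 (valence 4) → 2 H
  atom 4: C, bond orders sum to 2 (valence 4) → 2 H
  atom 5: C, bond orders sum to 2 (valence 4) → 2 H
  atom 6: C, bond orders sum to 4 (valence 4) → 0 H
  atom 7: O, bond orders sum to 2 (valence 2) → 0 H
  atom 8: C, bond orders sum to 2 (valence 4) → 2 H
  atom 9: C, bond orders sum to 2 (valence 4) → 2 H
  atom 10: C, bond orders sum to 3 (valence 4) → 1 H
  atom 11: O, bond orders sum to 2 (valence 2) → 0 H
  atom 12: C, bond orders sum to 1 (valence 4) → 3 H
  atom 13: C, bond orders sum to 3 (valence 4) → 1 H
  atom 14: C, bond orders sum to 1 (valence 4) → 3 H
  atom 15: C, bond orders sum to 3 (valence 4) → 1 H
  atom 16: O, bond orders sum to 2 (valence 2) → 0 H
Total hydrogens: 20.

20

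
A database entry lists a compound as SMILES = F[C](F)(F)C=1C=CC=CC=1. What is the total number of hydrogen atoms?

5

Walk through each heavy atom and fill implicit hydrogens from standard valence (C 4, N 3, O 2, S 2, halogen 1):
  atom 1: F (halogen, monovalent) → 0 H
  atom 2: C with explicit H count 0
  atom 3: F (halogen, monovalent) → 0 H
  atom 4: F (halogen, monovalent) → 0 H
  atom 5: C, bond orders sum to 4 (valence 4) → 0 H
  atom 6: C, bond orders sum to 3 (valence 4) → 1 H
  atom 7: C, bond orders sum to 3 (valence 4) → 1 H
  atom 8: C, bond orders sum to 3 (valence 4) → 1 H
  atom 9: C, bond orders sum to 3 (valence 4) → 1 H
  atom 10: C, bond orders sum to 3 (valence 4) → 1 H
Total hydrogens: 5.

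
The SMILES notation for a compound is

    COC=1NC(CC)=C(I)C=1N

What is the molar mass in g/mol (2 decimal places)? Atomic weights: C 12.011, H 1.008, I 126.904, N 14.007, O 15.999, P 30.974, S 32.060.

First, the molecular formula is C7H11IN2O (counting implicit H from valence).
  C: 7 × 12.011 = 84.077
  H: 11 × 1.008 = 11.088
  I: 1 × 126.904 = 126.904
  N: 2 × 14.007 = 28.014
  O: 1 × 15.999 = 15.999
Sum: 7×12.011 + 11×1.008 + 1×126.904 + 2×14.007 + 1×15.999 = 266.082 → 266.08 g/mol.

266.08 g/mol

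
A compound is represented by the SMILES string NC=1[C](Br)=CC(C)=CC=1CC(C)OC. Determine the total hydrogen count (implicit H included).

16

Walk through each heavy atom and fill implicit hydrogens from standard valence (C 4, N 3, O 2, S 2, halogen 1):
  atom 1: N, bond orders sum to 1 (valence 3) → 2 H
  atom 2: C, bond orders sum to 4 (valence 4) → 0 H
  atom 3: C with explicit H count 0
  atom 4: Br (halogen, monovalent) → 0 H
  atom 5: C, bond orders sum to 3 (valence 4) → 1 H
  atom 6: C, bond orders sum to 4 (valence 4) → 0 H
  atom 7: C, bond orders sum to 1 (valence 4) → 3 H
  atom 8: C, bond orders sum to 3 (valence 4) → 1 H
  atom 9: C, bond orders sum to 4 (valence 4) → 0 H
  atom 10: C, bond orders sum to 2 (valence 4) → 2 H
  atom 11: C, bond orders sum to 3 (valence 4) → 1 H
  atom 12: C, bond orders sum to 1 (valence 4) → 3 H
  atom 13: O, bond orders sum to 2 (valence 2) → 0 H
  atom 14: C, bond orders sum to 1 (valence 4) → 3 H
Total hydrogens: 16.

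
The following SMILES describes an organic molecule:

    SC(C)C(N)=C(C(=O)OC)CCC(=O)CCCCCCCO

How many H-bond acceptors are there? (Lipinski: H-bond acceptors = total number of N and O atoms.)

N atoms: 1; O atoms: 4.
Lipinski HBA = 1 + 4 = 5.

5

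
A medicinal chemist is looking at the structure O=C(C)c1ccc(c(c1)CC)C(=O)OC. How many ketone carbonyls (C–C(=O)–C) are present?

The ketone motif appears at heavy-atom position 2 in the SMILES.
Other groups present: 1 ester.
Ketone count: 1.

1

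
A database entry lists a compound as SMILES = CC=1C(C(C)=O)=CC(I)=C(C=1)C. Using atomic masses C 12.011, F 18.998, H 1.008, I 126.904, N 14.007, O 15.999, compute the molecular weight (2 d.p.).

First, the molecular formula is C10H11IO (counting implicit H from valence).
  C: 10 × 12.011 = 120.110
  H: 11 × 1.008 = 11.088
  I: 1 × 126.904 = 126.904
  O: 1 × 15.999 = 15.999
Sum: 10×12.011 + 11×1.008 + 1×126.904 + 1×15.999 = 274.101 → 274.10 g/mol.

274.10 g/mol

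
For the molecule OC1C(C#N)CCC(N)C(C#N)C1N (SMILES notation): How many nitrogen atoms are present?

Scan the SMILES for N atoms (remember two-letter symbols like Cl and Br are single atoms).
Nitrogen count: 4.

4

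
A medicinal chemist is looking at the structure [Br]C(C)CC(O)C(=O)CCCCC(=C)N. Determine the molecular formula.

Walk through each heavy atom and fill implicit hydrogens from standard valence (C 4, N 3, O 2, S 2, halogen 1):
  atom 1: Br with explicit H count 0
  atom 2: C, bond orders sum to 3 (valence 4) → 1 H
  atom 3: C, bond orders sum to 1 (valence 4) → 3 H
  atom 4: C, bond orders sum to 2 (valence 4) → 2 H
  atom 5: C, bond orders sum to 3 (valence 4) → 1 H
  atom 6: O, bond orders sum to 1 (valence 2) → 1 H
  atom 7: C, bond orders sum to 4 (valence 4) → 0 H
  atom 8: O, bond orders sum to 2 (valence 2) → 0 H
  atom 9: C, bond orders sum to 2 (valence 4) → 2 H
  atom 10: C, bond orders sum to 2 (valence 4) → 2 H
  atom 11: C, bond orders sum to 2 (valence 4) → 2 H
  atom 12: C, bond orders sum to 2 (valence 4) → 2 H
  atom 13: C, bond orders sum to 4 (valence 4) → 0 H
  atom 14: C, bond orders sum to 2 (valence 4) → 2 H
  atom 15: N, bond orders sum to 1 (valence 3) → 2 H
Totals → C:11, H:20, Br:1, N:1, O:2.

C11H20BrNO2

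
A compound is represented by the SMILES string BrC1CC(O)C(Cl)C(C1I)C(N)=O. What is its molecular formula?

C7H10BrClINO2

Walk through each heavy atom and fill implicit hydrogens from standard valence (C 4, N 3, O 2, S 2, halogen 1):
  atom 1: Br (halogen, monovalent) → 0 H
  atom 2: C, bond orders sum to 3 (valence 4) → 1 H
  atom 3: C, bond orders sum to 2 (valence 4) → 2 H
  atom 4: C, bond orders sum to 3 (valence 4) → 1 H
  atom 5: O, bond orders sum to 1 (valence 2) → 1 H
  atom 6: C, bond orders sum to 3 (valence 4) → 1 H
  atom 7: Cl (halogen, monovalent) → 0 H
  atom 8: C, bond orders sum to 3 (valence 4) → 1 H
  atom 9: C, bond orders sum to 3 (valence 4) → 1 H
  atom 10: I (halogen, monovalent) → 0 H
  atom 11: C, bond orders sum to 4 (valence 4) → 0 H
  atom 12: N, bond orders sum to 1 (valence 3) → 2 H
  atom 13: O, bond orders sum to 2 (valence 2) → 0 H
Totals → C:7, H:10, Br:1, Cl:1, I:1, N:1, O:2.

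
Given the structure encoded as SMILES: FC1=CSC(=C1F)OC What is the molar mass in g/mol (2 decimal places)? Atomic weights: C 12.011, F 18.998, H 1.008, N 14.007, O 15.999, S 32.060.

150.14 g/mol

First, the molecular formula is C5H4F2OS (counting implicit H from valence).
  C: 5 × 12.011 = 60.055
  F: 2 × 18.998 = 37.996
  H: 4 × 1.008 = 4.032
  O: 1 × 15.999 = 15.999
  S: 1 × 32.060 = 32.060
Sum: 5×12.011 + 2×18.998 + 4×1.008 + 1×15.999 + 1×32.060 = 150.142 → 150.14 g/mol.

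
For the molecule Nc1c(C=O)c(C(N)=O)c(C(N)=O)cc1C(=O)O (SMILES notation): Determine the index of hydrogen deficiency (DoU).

Molecular formula: C10H9N3O5.
DoU = (2C + 2 + N − H − X) / 2, where X is the halogen count and O/S are ignored.
    = (2·10 + 2 + 3 − 9 − 0) / 2 = 16 / 2 = 8.

8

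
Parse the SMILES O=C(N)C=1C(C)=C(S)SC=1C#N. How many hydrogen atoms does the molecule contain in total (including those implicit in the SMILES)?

Walk through each heavy atom and fill implicit hydrogens from standard valence (C 4, N 3, O 2, S 2, halogen 1):
  atom 1: O, bond orders sum to 2 (valence 2) → 0 H
  atom 2: C, bond orders sum to 4 (valence 4) → 0 H
  atom 3: N, bond orders sum to 1 (valence 3) → 2 H
  atom 4: C, bond orders sum to 4 (valence 4) → 0 H
  atom 5: C, bond orders sum to 4 (valence 4) → 0 H
  atom 6: C, bond orders sum to 1 (valence 4) → 3 H
  atom 7: C, bond orders sum to 4 (valence 4) → 0 H
  atom 8: S, bond orders sum to 1 (valence 2) → 1 H
  atom 9: S, bond orders sum to 2 (valence 2) → 0 H
  atom 10: C, bond orders sum to 4 (valence 4) → 0 H
  atom 11: C, bond orders sum to 4 (valence 4) → 0 H
  atom 12: N, bond orders sum to 3 (valence 3) → 0 H
Total hydrogens: 6.

6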